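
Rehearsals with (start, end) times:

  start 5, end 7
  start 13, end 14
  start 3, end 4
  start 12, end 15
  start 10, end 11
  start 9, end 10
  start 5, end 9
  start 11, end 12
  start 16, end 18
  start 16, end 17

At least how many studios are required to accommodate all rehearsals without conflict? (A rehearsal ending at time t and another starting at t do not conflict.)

Count concurrent intervals with a sweep; the peak is the room count.
starts: [3, 5, 5, 9, 10, 11, 12, 13, 16, 16]
ends:   [4, 7, 9, 10, 11, 12, 14, 15, 17, 18]
s3→1 e4→0 s5→1 s5→2  — peak 2.

2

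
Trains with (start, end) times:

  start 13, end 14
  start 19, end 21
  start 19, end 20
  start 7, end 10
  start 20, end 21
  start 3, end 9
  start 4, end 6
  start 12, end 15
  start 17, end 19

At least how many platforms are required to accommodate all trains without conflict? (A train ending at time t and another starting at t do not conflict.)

starts: [3, 4, 7, 12, 13, 17, 19, 19, 20]
ends:   [6, 9, 10, 14, 15, 19, 20, 21, 21]
s3→1 s4→2  — peak 2.

2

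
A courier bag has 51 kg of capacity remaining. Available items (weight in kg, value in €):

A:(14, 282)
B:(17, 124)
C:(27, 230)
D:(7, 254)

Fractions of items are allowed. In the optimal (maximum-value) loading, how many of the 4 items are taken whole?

Sort by value per unit weight and fill in that order.
Ratios (sorted): D 36.29, A 20.14, C 8.52, B 7.29
take D (7 @ 254); take A (14 @ 282); take C (27 @ 230); take 3/17 of B → 21.88. Capacity used 51/51.
3 item(s) taken whole; one partial (take 3/17 of B).

3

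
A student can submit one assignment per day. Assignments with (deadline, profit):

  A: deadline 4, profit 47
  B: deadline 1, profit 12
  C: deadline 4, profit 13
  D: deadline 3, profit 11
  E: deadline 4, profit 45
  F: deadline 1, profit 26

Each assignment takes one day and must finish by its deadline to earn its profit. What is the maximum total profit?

131

Take jobs in profit order; each goes to the latest open slot no later than its deadline.
By profit: A(d4,47), E(d4,45), F(d1,26), C(d4,13), B(d1,12), D(d3,11)
A→slot 4; E→slot 3; F→slot 1; C→slot 2; B skipped; D skipped.
Profit = 26 + 13 + 45 + 47 = 131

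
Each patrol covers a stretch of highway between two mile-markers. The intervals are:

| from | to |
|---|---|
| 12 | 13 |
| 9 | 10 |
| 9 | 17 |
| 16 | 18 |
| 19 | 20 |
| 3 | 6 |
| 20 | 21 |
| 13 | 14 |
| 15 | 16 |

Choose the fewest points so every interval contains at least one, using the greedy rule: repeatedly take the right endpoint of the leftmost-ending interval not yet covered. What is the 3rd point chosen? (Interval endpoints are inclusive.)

Sort by right endpoint; whenever an interval is uncovered, place a point at its right end.
Sorted: [3,6] [9,10] [12,13] [13,14] [15,16] [9,17] [16,18] [19,20] [20,21]
{[3,6]} hit by 6; {[9,10]} hit by 10; {[12,13],[13,14]} hit by 13; {[15,16],[9,17],[16,18]} hit by 16; {[19,20],[20,21]} hit by 20.
Points: 6, 10, 13, 16, 20 (5 total).

13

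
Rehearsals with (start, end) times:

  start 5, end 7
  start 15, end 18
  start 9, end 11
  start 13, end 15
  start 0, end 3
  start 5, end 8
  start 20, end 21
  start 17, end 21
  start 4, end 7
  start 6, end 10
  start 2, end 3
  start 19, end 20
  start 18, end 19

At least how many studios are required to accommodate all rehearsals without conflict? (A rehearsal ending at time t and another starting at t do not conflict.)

4

The answer is the maximum number of intervals overlapping at any instant.
Events (time:±→running): 0:+→1 2:+→2 3:-→1 3:-→0 4:+→1 5:+→2 5:+→3 6:+→4 … peak 4.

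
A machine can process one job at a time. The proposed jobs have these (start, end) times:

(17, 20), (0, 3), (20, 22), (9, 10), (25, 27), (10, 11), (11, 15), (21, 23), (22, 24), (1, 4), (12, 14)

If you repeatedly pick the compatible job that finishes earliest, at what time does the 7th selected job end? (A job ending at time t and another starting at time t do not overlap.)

24

Order by finish time; keep every interval that doesn't clash with the previous kept one.
Sorted by end: (0,3)  (1,4)  (9,10)  (10,11)  (12,14)  (11,15)  (17,20)  (20,22)  (21,23)  (22,24)  (25,27)
take (0,3); skip (1,4); take (9,10); take (10,11); take (12,14); take (17,20); take (20,22); take (22,24); take (25,27).
Selected: (0,3) (9,10) (10,11) (12,14) (17,20) (20,22) (22,24) (25,27)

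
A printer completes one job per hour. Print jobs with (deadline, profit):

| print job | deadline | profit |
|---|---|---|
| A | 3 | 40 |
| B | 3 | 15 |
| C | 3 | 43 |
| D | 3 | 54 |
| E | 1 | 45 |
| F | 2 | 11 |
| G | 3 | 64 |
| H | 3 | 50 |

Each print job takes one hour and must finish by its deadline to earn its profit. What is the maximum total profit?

168

Sort by profit descending; place each in the latest free slot ≤ its deadline.
By profit: G(d3,64), D(d3,54), H(d3,50), E(d1,45), C(d3,43), A(d3,40), B(d3,15), F(d2,11)
G→slot 3; D→slot 2; H→slot 1; E skipped; C skipped; A skipped; B skipped; F skipped.
Profit = 50 + 54 + 64 = 168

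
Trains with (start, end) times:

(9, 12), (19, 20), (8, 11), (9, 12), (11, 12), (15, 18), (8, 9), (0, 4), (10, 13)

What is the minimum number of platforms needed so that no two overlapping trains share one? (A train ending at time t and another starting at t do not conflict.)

starts: [0, 8, 8, 9, 9, 10, 11, 15, 19]
ends:   [4, 9, 11, 12, 12, 12, 13, 18, 20]
s0→1 e4→0 s8→1 s8→2 e9→1 s9→2 s9→3 s10→4  — peak 4.

4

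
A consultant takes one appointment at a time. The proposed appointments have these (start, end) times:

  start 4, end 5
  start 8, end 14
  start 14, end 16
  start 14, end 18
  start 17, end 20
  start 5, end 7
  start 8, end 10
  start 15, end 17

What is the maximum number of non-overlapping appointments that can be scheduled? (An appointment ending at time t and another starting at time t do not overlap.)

By end time: (4,5), (5,7), (8,10), (8,14), (14,16), (15,17), (14,18), (17,20).
Pick (4,5); next start ≥ 5 → (5,7); next start ≥ 7 → (8,10); next start ≥ 10 → (14,16); next start ≥ 16 → (17,20).
Selected 5 appointments.

5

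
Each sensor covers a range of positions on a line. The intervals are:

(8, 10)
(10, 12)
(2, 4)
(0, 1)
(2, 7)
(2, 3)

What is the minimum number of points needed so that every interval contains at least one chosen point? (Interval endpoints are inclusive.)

Sort by right endpoint; whenever an interval is uncovered, place a point at its right end.
Sorted: [0,1] [2,3] [2,4] [2,7] [8,10] [10,12]
{[0,1]} hit by 1; {[2,3],[2,4],[2,7]} hit by 3; {[8,10],[10,12]} hit by 10.
Points: 1, 3, 10 (3 total).

3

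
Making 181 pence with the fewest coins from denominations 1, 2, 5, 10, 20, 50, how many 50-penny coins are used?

Greedy: take as many of the largest coin as possible, then repeat with the remainder.
181 − 3×50→31 − 1×20→11 − 1×10→1 − 1×1→0
Count of 50: 3

3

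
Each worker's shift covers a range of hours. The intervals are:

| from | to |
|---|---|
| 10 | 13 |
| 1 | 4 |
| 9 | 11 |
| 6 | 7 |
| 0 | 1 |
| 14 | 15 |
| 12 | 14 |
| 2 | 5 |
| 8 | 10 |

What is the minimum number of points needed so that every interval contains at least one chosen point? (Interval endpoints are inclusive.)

5

Process intervals by earliest right end; each time one isn't hit yet, stab at its right endpoint.
By right end: [0,1]  [1,4]  [2,5]  [6,7]  [8,10]  [9,11]  [10,13]  [12,14]  [14,15]
[0,1] uncovered → point at 1; [2,5] uncovered → point at 5; [6,7] uncovered → point at 7; [8,10] uncovered → point at 10; [12,14] uncovered → point at 14.
Points: 1, 5, 7, 10, 14 (5 total).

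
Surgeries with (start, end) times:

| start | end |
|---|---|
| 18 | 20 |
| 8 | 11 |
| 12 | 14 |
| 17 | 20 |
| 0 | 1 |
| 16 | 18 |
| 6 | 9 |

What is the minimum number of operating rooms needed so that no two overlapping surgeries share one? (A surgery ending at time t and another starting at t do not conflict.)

2

The answer is the maximum number of intervals overlapping at any instant.
starts: [0, 6, 8, 12, 16, 17, 18]
ends:   [1, 9, 11, 14, 18, 20, 20]
s0→1 e1→0 s6→1 s8→2  — peak 2.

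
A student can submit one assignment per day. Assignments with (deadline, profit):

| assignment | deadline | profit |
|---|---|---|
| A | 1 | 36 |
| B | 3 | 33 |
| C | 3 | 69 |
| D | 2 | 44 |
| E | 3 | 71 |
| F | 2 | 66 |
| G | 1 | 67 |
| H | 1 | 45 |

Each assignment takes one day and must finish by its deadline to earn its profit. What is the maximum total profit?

Sort by profit descending; place each in the latest free slot ≤ its deadline.
By profit: E(d3,71), C(d3,69), G(d1,67), F(d2,66), H(d1,45), D(d2,44), A(d1,36), B(d3,33)
E→slot 3; C→slot 2; G→slot 1; F skipped; H skipped; D skipped; A skipped; B skipped.
Profit = 67 + 69 + 71 = 207

207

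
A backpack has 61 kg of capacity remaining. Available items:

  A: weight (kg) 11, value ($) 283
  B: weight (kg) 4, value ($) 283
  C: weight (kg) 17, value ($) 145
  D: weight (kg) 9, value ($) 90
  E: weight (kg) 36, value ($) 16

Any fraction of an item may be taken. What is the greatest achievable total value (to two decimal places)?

Sort by value per unit weight and fill in that order.
Ratios (sorted): B 70.75, A 25.73, D 10.00, C 8.53, E 0.44
take B (4 @ 283); take A (11 @ 283); take D (9 @ 90); take C (17 @ 145); take 20/36 of E → 8.89. Capacity used 61/61.
Total value = 809.89

809.89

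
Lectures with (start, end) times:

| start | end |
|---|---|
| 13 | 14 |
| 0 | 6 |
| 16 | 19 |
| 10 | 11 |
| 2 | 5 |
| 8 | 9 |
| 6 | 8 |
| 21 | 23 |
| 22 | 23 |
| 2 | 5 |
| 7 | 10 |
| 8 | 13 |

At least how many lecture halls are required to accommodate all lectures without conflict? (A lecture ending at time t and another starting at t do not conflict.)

3

starts: [0, 2, 2, 6, 7, 8, 8, 10, 13, 16, 21, 22]
ends:   [5, 5, 6, 8, 9, 10, 11, 13, 14, 19, 23, 23]
s0→1 s2→2 s2→3  — peak 3.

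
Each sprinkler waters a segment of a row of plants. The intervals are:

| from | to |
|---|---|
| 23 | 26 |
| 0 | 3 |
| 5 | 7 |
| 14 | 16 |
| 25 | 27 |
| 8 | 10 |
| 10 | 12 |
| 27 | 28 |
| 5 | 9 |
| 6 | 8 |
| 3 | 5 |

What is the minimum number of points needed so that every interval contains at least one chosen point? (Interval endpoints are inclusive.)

6

Sort by right endpoint; whenever an interval is uncovered, place a point at its right end.
By right end: [0,3]  [3,5]  [5,7]  [6,8]  [5,9]  [8,10]  [10,12]  [14,16]  [23,26]  [25,27]  [27,28]
[0,3] uncovered → point at 3; [5,7] uncovered → point at 7; [8,10] uncovered → point at 10; [14,16] uncovered → point at 16; [23,26] uncovered → point at 26; [27,28] uncovered → point at 28.
Points: 3, 7, 10, 16, 26, 28 (6 total).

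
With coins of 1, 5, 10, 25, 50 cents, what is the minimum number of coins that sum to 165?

Use the largest denomination that fits, subtract, and repeat.
165 − 3×50→15 − 1×10→5 − 1×5→0
Total coins = 3 + 1 + 1 = 5

5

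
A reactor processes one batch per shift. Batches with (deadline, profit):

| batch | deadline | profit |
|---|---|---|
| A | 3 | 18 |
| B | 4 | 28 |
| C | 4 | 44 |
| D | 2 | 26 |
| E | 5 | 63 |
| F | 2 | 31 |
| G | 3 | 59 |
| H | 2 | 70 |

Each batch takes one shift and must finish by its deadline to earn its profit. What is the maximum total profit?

Take jobs in profit order; each goes to the latest open slot no later than its deadline.
By profit: H(d2,70), E(d5,63), G(d3,59), C(d4,44), F(d2,31), B(d4,28), D(d2,26), A(d3,18)
H→slot 2; E→slot 5; G→slot 3; C→slot 4; F→slot 1; B skipped; D skipped; A skipped.
Profit = 31 + 70 + 59 + 44 + 63 = 267

267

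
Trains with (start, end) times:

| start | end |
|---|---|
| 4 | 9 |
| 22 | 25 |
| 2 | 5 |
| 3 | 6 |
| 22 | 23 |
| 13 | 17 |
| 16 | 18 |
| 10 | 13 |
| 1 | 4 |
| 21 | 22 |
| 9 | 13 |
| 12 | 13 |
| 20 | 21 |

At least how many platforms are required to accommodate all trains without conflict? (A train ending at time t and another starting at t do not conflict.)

Events (time:±→running): 1:+→1 2:+→2 3:+→3 … peak 3.

3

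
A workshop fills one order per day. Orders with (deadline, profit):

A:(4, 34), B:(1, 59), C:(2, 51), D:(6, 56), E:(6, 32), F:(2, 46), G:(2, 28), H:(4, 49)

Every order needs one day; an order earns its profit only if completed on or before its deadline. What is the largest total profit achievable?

Sort by profit descending; place each in the latest free slot ≤ its deadline.
Profit order: B=59 D=56 C=51 H=49 F=46 A=34 E=32 G=28
Assign: B→slot 1, D→slot 6, C→slot 2, H→slot 4, F skipped, A→slot 3, E→slot 5, G skipped.
Slots: [1:B] [2:C] [3:A] [4:H] [5:E] [6:D]
Profit = 59 + 51 + 34 + 49 + 32 + 56 = 281

281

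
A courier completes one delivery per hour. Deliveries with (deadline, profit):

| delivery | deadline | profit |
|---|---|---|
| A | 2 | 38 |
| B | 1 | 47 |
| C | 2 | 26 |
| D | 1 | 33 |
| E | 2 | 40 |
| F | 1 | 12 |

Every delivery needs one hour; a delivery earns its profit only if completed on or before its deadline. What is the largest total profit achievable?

87

Sort by profit descending; place each in the latest free slot ≤ its deadline.
Profit order: B=47 E=40 A=38 D=33 C=26 F=12
Assign: B→slot 1, E→slot 2, A skipped, D skipped, C skipped, F skipped.
Slots: [1:B] [2:E]
Profit = 47 + 40 = 87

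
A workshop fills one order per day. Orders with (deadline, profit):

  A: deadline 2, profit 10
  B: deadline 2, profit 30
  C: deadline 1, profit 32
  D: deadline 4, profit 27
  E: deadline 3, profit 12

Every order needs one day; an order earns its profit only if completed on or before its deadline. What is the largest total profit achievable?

101

Take jobs in profit order; each goes to the latest open slot no later than its deadline.
Profit order: C=32 B=30 D=27 E=12 A=10
Assign: C→slot 1, B→slot 2, D→slot 4, E→slot 3, A skipped.
Slots: [1:C] [2:B] [3:E] [4:D]
Profit = 32 + 30 + 12 + 27 = 101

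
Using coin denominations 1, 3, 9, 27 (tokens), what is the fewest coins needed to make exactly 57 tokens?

3

Greedy: take as many of the largest coin as possible, then repeat with the remainder.
57 = 2×27 + 1×3
Total coins = 2 + 1 = 3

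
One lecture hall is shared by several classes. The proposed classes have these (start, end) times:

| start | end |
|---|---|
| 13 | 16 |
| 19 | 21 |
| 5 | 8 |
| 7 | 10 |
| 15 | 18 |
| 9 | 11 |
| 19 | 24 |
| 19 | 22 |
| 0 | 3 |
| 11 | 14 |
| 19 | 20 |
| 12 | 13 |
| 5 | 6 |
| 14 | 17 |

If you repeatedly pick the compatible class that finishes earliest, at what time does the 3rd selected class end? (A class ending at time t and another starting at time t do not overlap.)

Order by finish time; keep every interval that doesn't clash with the previous kept one.
By end time: (0,3), (5,6), (5,8), (7,10), (9,11), (12,13), (11,14), (13,16), (14,17), (15,18), (19,20), (19,21), (19,22), (19,24).
Pick (0,3); next start ≥ 3 → (5,6); next start ≥ 6 → (7,10); next start ≥ 10 → (12,13); next start ≥ 13 → (13,16); next start ≥ 16 → (19,20).
Selected: (0,3) (5,6) (7,10) (12,13) (13,16) (19,20)

10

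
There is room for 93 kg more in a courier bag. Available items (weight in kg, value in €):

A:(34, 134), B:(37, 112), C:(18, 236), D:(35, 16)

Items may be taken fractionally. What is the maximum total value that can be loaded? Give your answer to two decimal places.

Ratios (sorted): C 13.11, A 3.94, B 3.03, D 0.46
take C (18 @ 236); take A (34 @ 134); take B (37 @ 112); take 4/35 of D → 1.83. Capacity used 93/93.
Total value = 483.83

483.83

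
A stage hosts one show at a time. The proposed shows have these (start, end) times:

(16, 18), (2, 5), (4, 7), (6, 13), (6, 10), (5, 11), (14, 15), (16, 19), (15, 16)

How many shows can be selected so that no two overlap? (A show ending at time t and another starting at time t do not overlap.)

5

Sorted by end: (2,5)  (4,7)  (6,10)  (5,11)  (6,13)  (14,15)  (15,16)  (16,18)  (16,19)
take (2,5); take (6,10); skip (5,11); skip (6,13); take (14,15); take (15,16); take (16,18).
Selected 5 shows.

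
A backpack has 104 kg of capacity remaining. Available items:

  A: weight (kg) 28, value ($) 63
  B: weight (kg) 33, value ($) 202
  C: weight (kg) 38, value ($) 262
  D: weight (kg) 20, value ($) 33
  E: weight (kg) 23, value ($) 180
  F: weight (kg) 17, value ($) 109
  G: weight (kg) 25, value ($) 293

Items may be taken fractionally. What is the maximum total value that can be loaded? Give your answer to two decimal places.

Greedy by value/weight ratio, highest first.
Order: G (293/25=11.72) > E (180/23=7.83) > C (262/38=6.89) > F (109/17=6.41) > B (202/33=6.12) > A (63/28=2.25) > D (33/20=1.65)
Fill: take G (25 @ 293) → take E (23 @ 180) → take C (38 @ 262) → take F (17 @ 109) → take 1/33 of B → 6.12; 104/104 used.
Total value = 850.12

850.12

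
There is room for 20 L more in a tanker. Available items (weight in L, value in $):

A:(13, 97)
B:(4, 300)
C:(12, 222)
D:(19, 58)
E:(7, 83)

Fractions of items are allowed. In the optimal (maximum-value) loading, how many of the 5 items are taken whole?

Order: B (300/4=75.00) > C (222/12=18.50) > E (83/7=11.86) > A (97/13=7.46) > D (58/19=3.05)
Fill: take B (4 @ 300) → take C (12 @ 222) → take 4/7 of E → 47.43; 20/20 used.
2 item(s) taken whole; one partial (take 4/7 of E).

2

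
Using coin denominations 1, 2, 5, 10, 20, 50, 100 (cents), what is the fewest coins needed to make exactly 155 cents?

3

Greedy: take as many of the largest coin as possible, then repeat with the remainder.
155 = 1×100 + 1×50 + 1×5
Total coins = 1 + 1 + 1 = 3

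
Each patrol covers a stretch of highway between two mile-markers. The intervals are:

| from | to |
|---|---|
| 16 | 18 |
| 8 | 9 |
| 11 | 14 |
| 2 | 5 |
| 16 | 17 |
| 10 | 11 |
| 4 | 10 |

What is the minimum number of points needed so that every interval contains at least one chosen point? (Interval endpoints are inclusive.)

Sorted: [2,5] [8,9] [4,10] [10,11] [11,14] [16,17] [16,18]
{[2,5]} hit by 5; {[8,9],[4,10]} hit by 9; {[10,11],[11,14]} hit by 11; {[16,17],[16,18]} hit by 17.
Points: 5, 9, 11, 17 (4 total).

4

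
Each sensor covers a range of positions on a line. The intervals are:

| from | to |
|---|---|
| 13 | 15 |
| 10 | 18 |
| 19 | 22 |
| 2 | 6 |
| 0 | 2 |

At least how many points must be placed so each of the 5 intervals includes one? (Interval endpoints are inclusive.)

Sorted: [0,2] [2,6] [13,15] [10,18] [19,22]
{[0,2],[2,6]} hit by 2; {[13,15],[10,18]} hit by 15; {[19,22]} hit by 22.
Points: 2, 15, 22 (3 total).

3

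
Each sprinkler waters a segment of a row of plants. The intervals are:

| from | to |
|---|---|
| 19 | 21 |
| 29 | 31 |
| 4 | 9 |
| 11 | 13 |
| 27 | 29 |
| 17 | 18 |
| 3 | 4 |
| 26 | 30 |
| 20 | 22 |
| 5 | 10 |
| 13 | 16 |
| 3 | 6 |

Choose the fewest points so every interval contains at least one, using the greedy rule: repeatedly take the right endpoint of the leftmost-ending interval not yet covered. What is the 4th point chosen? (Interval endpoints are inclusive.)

Sort by right endpoint; whenever an interval is uncovered, place a point at its right end.
By right end: [3,4]  [3,6]  [4,9]  [5,10]  [11,13]  [13,16]  [17,18]  [19,21]  [20,22]  [27,29]  [26,30]  [29,31]
[3,4] uncovered → point at 4; [5,10] uncovered → point at 10; [11,13] uncovered → point at 13; [17,18] uncovered → point at 18; [19,21] uncovered → point at 21; [27,29] uncovered → point at 29.
Points: 4, 10, 13, 18, 21, 29 (6 total).

18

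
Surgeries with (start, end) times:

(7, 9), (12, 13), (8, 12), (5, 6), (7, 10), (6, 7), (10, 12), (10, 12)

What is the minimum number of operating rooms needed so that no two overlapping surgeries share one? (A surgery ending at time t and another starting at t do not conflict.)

3

The answer is the maximum number of intervals overlapping at any instant.
Events (time:±→running): 5:+→1 6:-→0 6:+→1 7:-→0 7:+→1 7:+→2 8:+→3 … peak 3.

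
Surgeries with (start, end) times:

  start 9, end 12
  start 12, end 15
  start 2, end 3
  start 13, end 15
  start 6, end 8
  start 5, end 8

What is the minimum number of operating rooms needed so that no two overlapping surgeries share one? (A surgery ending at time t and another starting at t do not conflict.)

starts: [2, 5, 6, 9, 12, 13]
ends:   [3, 8, 8, 12, 15, 15]
s2→1 e3→0 s5→1 s6→2  — peak 2.

2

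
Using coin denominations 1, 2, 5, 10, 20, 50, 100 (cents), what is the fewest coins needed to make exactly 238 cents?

Use the largest denomination that fits, subtract, and repeat.
238 = 2×100 + 1×20 + 1×10 + 1×5 + 1×2 + 1×1
Total coins = 2 + 1 + 1 + 1 + 1 + 1 = 7

7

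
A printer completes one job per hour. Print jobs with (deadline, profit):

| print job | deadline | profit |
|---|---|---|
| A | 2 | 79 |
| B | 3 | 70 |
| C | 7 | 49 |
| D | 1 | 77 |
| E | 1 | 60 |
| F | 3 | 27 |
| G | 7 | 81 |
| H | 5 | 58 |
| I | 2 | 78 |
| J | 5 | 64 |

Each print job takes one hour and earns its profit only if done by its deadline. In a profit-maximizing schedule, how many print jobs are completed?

7

Sort by profit descending; place each in the latest free slot ≤ its deadline.
Profit order: G=81 A=79 I=78 D=77 B=70 J=64 E=60 H=58 C=49 F=27
Assign: G→slot 7, A→slot 2, I→slot 1, D skipped, B→slot 3, J→slot 5, E skipped, H→slot 4, C→slot 6, F skipped.
Slots: [1:I] [2:A] [3:B] [4:H] [5:J] [6:C] [7:G]
7 of 10 scheduled.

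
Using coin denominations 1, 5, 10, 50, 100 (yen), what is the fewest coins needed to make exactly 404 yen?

8

Use the largest denomination that fits, subtract, and repeat.
404 = 4×100 + 4×1
Total coins = 4 + 4 = 8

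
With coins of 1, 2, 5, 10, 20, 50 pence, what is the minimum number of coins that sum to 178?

178 − 3×50→28 − 1×20→8 − 1×5→3 − 1×2→1 − 1×1→0
Total coins = 3 + 1 + 1 + 1 + 1 = 7

7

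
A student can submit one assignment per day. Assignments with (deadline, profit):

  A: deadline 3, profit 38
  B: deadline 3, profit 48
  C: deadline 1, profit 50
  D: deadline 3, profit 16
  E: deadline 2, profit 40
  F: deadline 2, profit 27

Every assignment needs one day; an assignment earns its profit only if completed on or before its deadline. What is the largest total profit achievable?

138

Sort by profit descending; place each in the latest free slot ≤ its deadline.
Profit order: C=50 B=48 E=40 A=38 F=27 D=16
Assign: C→slot 1, B→slot 3, E→slot 2, A skipped, F skipped, D skipped.
Slots: [1:C] [2:E] [3:B]
Profit = 50 + 40 + 48 = 138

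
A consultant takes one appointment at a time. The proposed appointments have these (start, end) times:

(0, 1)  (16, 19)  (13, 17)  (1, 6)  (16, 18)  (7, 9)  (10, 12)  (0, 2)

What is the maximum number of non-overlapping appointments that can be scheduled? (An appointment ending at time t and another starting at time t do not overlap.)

By end time: (0,1), (0,2), (1,6), (7,9), (10,12), (13,17), (16,18), (16,19).
Pick (0,1); next start ≥ 1 → (1,6); next start ≥ 6 → (7,9); next start ≥ 9 → (10,12); next start ≥ 12 → (13,17).
Selected 5 appointments.

5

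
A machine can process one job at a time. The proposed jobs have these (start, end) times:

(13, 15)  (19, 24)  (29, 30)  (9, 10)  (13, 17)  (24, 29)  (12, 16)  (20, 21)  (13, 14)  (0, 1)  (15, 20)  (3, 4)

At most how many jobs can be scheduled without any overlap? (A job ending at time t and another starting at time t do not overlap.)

Sort by end time and greedily take each interval whose start is ≥ the last chosen end.
Sorted by end: (0,1)  (3,4)  (9,10)  (13,14)  (13,15)  (12,16)  (13,17)  (15,20)  (20,21)  (19,24)  (24,29)  (29,30)
take (0,1); take (3,4); take (9,10); take (13,14); skip (13,15); skip (13,17); take (15,20); take (20,21); take (24,29); take (29,30).
Selected 8 jobs.

8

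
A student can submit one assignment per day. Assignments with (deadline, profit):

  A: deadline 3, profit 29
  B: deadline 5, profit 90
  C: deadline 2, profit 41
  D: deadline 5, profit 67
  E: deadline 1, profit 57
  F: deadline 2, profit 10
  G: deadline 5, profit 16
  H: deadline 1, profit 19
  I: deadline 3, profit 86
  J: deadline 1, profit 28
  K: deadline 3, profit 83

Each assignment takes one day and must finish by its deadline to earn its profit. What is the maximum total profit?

383

Profit order: B=90 I=86 K=83 D=67 E=57 C=41 A=29 J=28 H=19 G=16 F=10
Assign: B→slot 5, I→slot 3, K→slot 2, D→slot 4, E→slot 1, C skipped, A skipped, J skipped, H skipped, G skipped, F skipped.
Slots: [1:E] [2:K] [3:I] [4:D] [5:B]
Profit = 57 + 83 + 86 + 67 + 90 = 383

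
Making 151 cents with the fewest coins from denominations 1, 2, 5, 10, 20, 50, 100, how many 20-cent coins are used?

0

Use the largest denomination that fits, subtract, and repeat.
151 − 1×100→51 − 1×50→1 − 1×1→0
Count of 20: 0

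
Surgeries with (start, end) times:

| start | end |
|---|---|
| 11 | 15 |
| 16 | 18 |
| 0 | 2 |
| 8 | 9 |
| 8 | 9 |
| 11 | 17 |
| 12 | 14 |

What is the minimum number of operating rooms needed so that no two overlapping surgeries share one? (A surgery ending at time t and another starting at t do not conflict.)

Events (time:±→running): 0:+→1 2:-→0 8:+→1 8:+→2 9:-→1 9:-→0 11:+→1 11:+→2 12:+→3 … peak 3.

3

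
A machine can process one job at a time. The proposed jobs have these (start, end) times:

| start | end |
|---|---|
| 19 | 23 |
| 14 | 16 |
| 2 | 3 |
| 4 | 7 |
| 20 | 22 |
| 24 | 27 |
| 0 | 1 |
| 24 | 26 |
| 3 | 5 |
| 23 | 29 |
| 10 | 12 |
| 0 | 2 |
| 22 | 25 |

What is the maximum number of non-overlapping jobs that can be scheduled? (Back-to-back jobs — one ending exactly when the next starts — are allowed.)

By end time: (0,1), (0,2), (2,3), (3,5), (4,7), (10,12), (14,16), (20,22), (19,23), (22,25), (24,26), (24,27), (23,29).
Pick (0,1); next start ≥ 1 → (2,3); next start ≥ 3 → (3,5); next start ≥ 5 → (10,12); next start ≥ 12 → (14,16); next start ≥ 16 → (20,22); next start ≥ 22 → (22,25).
Selected 7 jobs.

7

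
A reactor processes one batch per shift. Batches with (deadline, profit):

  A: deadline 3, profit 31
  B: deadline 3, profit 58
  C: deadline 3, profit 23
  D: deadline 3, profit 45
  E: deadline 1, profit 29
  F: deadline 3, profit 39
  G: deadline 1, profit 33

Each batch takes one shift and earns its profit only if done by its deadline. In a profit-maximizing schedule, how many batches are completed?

3

Profit order: B=58 D=45 F=39 G=33 A=31 E=29 C=23
Assign: B→slot 3, D→slot 2, F→slot 1, G skipped, A skipped, E skipped, C skipped.
Slots: [1:F] [2:D] [3:B]
3 of 7 scheduled.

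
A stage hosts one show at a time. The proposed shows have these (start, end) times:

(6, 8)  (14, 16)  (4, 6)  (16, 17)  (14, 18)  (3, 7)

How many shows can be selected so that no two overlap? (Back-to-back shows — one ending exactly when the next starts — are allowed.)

4

Greedy by earliest finish: after sorting by end time, pick each interval compatible with the last pick.
By end time: (4,6), (3,7), (6,8), (14,16), (16,17), (14,18).
Pick (4,6); next start ≥ 6 → (6,8); next start ≥ 8 → (14,16); next start ≥ 16 → (16,17).
Selected 4 shows.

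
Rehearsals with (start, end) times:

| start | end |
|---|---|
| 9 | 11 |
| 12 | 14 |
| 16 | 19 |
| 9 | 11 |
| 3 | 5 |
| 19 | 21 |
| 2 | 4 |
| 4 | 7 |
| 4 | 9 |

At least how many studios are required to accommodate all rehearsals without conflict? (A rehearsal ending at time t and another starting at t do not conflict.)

3

Count concurrent intervals with a sweep; the peak is the room count.
starts: [2, 3, 4, 4, 9, 9, 12, 16, 19]
ends:   [4, 5, 7, 9, 11, 11, 14, 19, 21]
s2→1 s3→2 e4→1 s4→2 s4→3  — peak 3.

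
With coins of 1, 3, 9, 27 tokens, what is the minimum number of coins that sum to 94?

6

94 − 3×27→13 − 1×9→4 − 1×3→1 − 1×1→0
Total coins = 3 + 1 + 1 + 1 = 6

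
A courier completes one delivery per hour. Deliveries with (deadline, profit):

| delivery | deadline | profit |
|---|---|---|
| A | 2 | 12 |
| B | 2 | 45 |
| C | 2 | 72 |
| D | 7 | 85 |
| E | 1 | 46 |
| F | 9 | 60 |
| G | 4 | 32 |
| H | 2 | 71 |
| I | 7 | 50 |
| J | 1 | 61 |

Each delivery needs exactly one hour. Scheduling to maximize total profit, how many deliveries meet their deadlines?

Sort by profit descending; place each in the latest free slot ≤ its deadline.
Profit order: D=85 C=72 H=71 J=61 F=60 I=50 E=46 B=45 G=32 A=12
Assign: D→slot 7, C→slot 2, H→slot 1, J skipped, F→slot 9, I→slot 6, E skipped, B skipped, G→slot 4, A skipped.
Slots: [1:H] [2:C] [4:G] [6:I] [7:D] [9:F]
6 of 10 scheduled.

6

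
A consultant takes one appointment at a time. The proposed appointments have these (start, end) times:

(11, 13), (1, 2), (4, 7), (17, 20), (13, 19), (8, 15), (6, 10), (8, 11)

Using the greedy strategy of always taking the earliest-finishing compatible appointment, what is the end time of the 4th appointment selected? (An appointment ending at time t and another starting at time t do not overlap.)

13

Order by finish time; keep every interval that doesn't clash with the previous kept one.
By end time: (1,2), (4,7), (6,10), (8,11), (11,13), (8,15), (13,19), (17,20).
Pick (1,2); next start ≥ 2 → (4,7); next start ≥ 7 → (8,11); next start ≥ 11 → (11,13); next start ≥ 13 → (13,19).
Selected: (1,2) (4,7) (8,11) (11,13) (13,19)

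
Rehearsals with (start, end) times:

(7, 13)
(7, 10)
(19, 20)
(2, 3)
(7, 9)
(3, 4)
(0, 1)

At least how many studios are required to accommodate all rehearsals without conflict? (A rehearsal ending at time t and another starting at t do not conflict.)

3

starts: [0, 2, 3, 7, 7, 7, 19]
ends:   [1, 3, 4, 9, 10, 13, 20]
s0→1 e1→0 s2→1 e3→0 s3→1 e4→0 s7→1 s7→2 s7→3  — peak 3.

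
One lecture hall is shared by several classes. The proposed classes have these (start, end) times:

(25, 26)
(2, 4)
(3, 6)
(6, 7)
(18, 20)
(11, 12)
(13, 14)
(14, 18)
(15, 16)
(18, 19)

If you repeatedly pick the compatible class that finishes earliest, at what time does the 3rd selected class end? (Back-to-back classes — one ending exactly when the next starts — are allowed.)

12

By end time: (2,4), (3,6), (6,7), (11,12), (13,14), (15,16), (14,18), (18,19), (18,20), (25,26).
Pick (2,4); next start ≥ 4 → (6,7); next start ≥ 7 → (11,12); next start ≥ 12 → (13,14); next start ≥ 14 → (15,16); next start ≥ 16 → (18,19); next start ≥ 19 → (25,26).
Selected: (2,4) (6,7) (11,12) (13,14) (15,16) (18,19) (25,26)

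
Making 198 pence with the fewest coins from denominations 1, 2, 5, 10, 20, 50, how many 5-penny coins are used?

1

Use the largest denomination that fits, subtract, and repeat.
198 = 3×50 + 2×20 + 1×5 + 1×2 + 1×1
Count of 5: 1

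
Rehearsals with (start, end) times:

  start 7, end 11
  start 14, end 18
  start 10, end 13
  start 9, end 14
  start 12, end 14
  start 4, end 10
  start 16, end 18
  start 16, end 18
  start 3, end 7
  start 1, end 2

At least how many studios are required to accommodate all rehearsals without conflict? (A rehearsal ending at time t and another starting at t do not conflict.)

The answer is the maximum number of intervals overlapping at any instant.
Events (time:±→running): 1:+→1 2:-→0 3:+→1 4:+→2 7:-→1 7:+→2 9:+→3 … peak 3.

3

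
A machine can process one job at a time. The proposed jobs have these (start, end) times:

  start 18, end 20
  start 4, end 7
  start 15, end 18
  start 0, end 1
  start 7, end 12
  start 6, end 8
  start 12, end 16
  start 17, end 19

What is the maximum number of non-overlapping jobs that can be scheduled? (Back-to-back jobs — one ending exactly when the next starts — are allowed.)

Greedy by earliest finish: after sorting by end time, pick each interval compatible with the last pick.
Sorted by end: (0,1)  (4,7)  (6,8)  (7,12)  (12,16)  (15,18)  (17,19)  (18,20)
take (0,1); take (4,7); skip (6,8); take (7,12); take (12,16); skip (15,18); take (17,19); skip (18,20).
Selected 5 jobs.

5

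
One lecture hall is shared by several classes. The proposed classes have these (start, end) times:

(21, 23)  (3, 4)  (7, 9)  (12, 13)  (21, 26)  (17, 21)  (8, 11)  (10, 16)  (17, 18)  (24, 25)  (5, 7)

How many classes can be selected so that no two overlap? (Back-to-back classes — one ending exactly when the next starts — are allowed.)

7

Sort by end time and greedily take each interval whose start is ≥ the last chosen end.
Sorted by end: (3,4)  (5,7)  (7,9)  (8,11)  (12,13)  (10,16)  (17,18)  (17,21)  (21,23)  (24,25)  (21,26)
take (3,4); take (5,7); take (7,9); take (12,13); take (17,18); skip (17,21); take (21,23); take (24,25).
Selected 7 classes.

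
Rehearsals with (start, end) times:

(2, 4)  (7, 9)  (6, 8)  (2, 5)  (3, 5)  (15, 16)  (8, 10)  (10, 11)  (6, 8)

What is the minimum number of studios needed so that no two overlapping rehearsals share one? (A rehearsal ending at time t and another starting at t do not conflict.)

Events (time:±→running): 2:+→1 2:+→2 3:+→3 … peak 3.

3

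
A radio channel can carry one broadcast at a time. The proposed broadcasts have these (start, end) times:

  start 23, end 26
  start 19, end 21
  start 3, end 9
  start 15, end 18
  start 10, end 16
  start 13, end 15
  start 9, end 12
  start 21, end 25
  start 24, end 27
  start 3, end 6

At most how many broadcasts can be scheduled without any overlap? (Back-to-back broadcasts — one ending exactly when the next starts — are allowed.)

Greedy by earliest finish: after sorting by end time, pick each interval compatible with the last pick.
Sorted by end: (3,6)  (3,9)  (9,12)  (13,15)  (10,16)  (15,18)  (19,21)  (21,25)  (23,26)  (24,27)
take (3,6); take (9,12); take (13,15); take (15,18); take (19,21); take (21,25).
Selected 6 broadcasts.

6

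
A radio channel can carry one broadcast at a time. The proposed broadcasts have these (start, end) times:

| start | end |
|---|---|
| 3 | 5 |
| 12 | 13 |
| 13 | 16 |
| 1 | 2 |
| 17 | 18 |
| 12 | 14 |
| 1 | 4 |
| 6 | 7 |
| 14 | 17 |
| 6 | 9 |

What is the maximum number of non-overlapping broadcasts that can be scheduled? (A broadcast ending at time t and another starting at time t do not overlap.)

6

Sorted by end: (1,2)  (1,4)  (3,5)  (6,7)  (6,9)  (12,13)  (12,14)  (13,16)  (14,17)  (17,18)
take (1,2); take (3,5); take (6,7); take (12,13); take (13,16); take (17,18).
Selected 6 broadcasts.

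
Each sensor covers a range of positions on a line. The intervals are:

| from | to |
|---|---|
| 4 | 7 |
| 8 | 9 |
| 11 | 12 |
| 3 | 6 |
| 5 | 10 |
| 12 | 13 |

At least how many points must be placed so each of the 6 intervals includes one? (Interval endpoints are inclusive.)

Sort by right endpoint; whenever an interval is uncovered, place a point at its right end.
By right end: [3,6]  [4,7]  [8,9]  [5,10]  [11,12]  [12,13]
[3,6] uncovered → point at 6; [8,9] uncovered → point at 9; [11,12] uncovered → point at 12.
Points: 6, 9, 12 (3 total).

3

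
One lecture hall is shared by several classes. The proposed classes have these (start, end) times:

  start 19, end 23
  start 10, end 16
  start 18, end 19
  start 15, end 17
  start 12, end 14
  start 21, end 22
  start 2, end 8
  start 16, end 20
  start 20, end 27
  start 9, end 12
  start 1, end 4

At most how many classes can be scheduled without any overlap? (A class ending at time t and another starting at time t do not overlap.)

6

Order by finish time; keep every interval that doesn't clash with the previous kept one.
By end time: (1,4), (2,8), (9,12), (12,14), (10,16), (15,17), (18,19), (16,20), (21,22), (19,23), (20,27).
Pick (1,4); next start ≥ 4 → (9,12); next start ≥ 12 → (12,14); next start ≥ 14 → (15,17); next start ≥ 17 → (18,19); next start ≥ 19 → (21,22).
Selected 6 classes.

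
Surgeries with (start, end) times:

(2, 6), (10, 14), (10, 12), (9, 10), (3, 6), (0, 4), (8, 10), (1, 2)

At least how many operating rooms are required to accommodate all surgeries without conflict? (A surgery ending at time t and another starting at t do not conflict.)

3

Count concurrent intervals with a sweep; the peak is the room count.
starts: [0, 1, 2, 3, 8, 9, 10, 10]
ends:   [2, 4, 6, 6, 10, 10, 12, 14]
s0→1 s1→2 e2→1 s2→2 s3→3  — peak 3.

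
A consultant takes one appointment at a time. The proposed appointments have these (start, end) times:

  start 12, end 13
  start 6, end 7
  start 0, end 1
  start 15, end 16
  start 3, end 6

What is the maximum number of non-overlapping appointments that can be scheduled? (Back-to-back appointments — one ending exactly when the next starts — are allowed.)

5

Greedy by earliest finish: after sorting by end time, pick each interval compatible with the last pick.
By end time: (0,1), (3,6), (6,7), (12,13), (15,16).
Pick (0,1); next start ≥ 1 → (3,6); next start ≥ 6 → (6,7); next start ≥ 7 → (12,13); next start ≥ 13 → (15,16).
Selected 5 appointments.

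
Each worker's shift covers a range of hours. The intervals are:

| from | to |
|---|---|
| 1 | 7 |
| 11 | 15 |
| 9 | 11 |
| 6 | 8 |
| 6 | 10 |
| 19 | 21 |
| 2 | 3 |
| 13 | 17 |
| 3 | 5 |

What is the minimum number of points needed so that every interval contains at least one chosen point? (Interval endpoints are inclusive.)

5

By right end: [2,3]  [3,5]  [1,7]  [6,8]  [6,10]  [9,11]  [11,15]  [13,17]  [19,21]
[2,3] uncovered → point at 3; [6,8] uncovered → point at 8; [9,11] uncovered → point at 11; [13,17] uncovered → point at 17; [19,21] uncovered → point at 21.
Points: 3, 8, 11, 17, 21 (5 total).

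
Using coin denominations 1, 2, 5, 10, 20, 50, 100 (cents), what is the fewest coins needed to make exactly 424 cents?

Use the largest denomination that fits, subtract, and repeat.
424 = 4×100 + 1×20 + 2×2
Total coins = 4 + 1 + 2 = 7

7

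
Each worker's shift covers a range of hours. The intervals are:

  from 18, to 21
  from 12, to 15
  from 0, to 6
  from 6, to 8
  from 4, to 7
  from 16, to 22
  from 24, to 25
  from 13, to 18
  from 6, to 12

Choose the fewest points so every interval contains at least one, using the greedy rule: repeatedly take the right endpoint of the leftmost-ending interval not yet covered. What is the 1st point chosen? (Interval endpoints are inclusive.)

Sort by right endpoint; whenever an interval is uncovered, place a point at its right end.
By right end: [0,6]  [4,7]  [6,8]  [6,12]  [12,15]  [13,18]  [18,21]  [16,22]  [24,25]
[0,6] uncovered → point at 6; [12,15] uncovered → point at 15; [18,21] uncovered → point at 21; [24,25] uncovered → point at 25.
Points: 6, 15, 21, 25 (4 total).

6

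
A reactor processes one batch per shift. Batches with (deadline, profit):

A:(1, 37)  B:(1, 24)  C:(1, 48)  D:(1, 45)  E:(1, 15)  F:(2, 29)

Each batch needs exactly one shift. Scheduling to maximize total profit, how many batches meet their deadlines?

Sort by profit descending; place each in the latest free slot ≤ its deadline.
By profit: C(d1,48), D(d1,45), A(d1,37), F(d2,29), B(d1,24), E(d1,15)
C→slot 1; D skipped; A skipped; F→slot 2; B skipped; E skipped.
2 of 6 scheduled.

2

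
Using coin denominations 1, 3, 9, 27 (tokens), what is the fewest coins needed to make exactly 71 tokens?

7

Use the largest denomination that fits, subtract, and repeat.
71 − 2×27→17 − 1×9→8 − 2×3→2 − 2×1→0
Total coins = 2 + 1 + 2 + 2 = 7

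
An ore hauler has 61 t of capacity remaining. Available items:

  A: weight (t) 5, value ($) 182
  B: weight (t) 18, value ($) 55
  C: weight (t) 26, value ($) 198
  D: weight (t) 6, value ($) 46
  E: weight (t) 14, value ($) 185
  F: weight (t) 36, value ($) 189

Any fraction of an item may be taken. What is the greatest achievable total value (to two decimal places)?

Sort by value per unit weight and fill in that order.
Ratios (sorted): A 36.40, E 13.21, D 7.67, C 7.62, F 5.25, B 3.06
take A (5 @ 182); take E (14 @ 185); take D (6 @ 46); take C (26 @ 198); take 10/36 of F → 52.50. Capacity used 61/61.
Total value = 663.50

663.50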